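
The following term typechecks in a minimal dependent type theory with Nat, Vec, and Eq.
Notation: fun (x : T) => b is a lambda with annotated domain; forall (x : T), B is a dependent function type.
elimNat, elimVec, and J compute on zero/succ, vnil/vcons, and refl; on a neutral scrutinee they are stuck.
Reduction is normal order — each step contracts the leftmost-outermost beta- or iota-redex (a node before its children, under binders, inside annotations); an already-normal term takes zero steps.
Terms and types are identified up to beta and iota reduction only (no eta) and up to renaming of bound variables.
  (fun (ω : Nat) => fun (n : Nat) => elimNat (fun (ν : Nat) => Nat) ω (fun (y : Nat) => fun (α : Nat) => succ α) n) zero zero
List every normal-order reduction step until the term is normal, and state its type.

reduction (normal order):
  (fun (ω : Nat) => fun (n : Nat) => elimNat (fun (ν : Nat) => Nat) ω (fun (y : Nat) => fun (α : Nat) => succ α) n) zero zero
  ~> (fun (ω : Nat) => elimNat (fun (n : Nat) => Nat) zero (fun (ν : Nat) => fun (y : Nat) => succ y) ω) zero
  ~> elimNat (fun (ω : Nat) => Nat) zero (fun (n : Nat) => fun (ν : Nat) => succ ν) zero
  ~> zero
inferred type:
  Nat


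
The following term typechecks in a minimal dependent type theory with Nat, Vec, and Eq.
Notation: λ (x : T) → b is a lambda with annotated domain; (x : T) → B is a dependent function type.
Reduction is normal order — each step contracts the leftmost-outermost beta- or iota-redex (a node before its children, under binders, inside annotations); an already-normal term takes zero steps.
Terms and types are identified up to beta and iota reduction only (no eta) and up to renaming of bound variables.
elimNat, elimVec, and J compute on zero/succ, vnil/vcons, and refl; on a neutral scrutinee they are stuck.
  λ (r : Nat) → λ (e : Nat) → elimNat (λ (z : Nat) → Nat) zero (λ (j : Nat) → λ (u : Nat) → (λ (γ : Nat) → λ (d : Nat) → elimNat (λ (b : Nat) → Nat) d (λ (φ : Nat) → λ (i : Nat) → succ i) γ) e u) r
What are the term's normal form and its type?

resulting normal form:
  λ (r : Nat) → λ (e : Nat) → elimNat (λ (z : Nat) → Nat) zero (λ (j : Nat) → λ (u : Nat) → elimNat (λ (γ : Nat) → Nat) u (λ (d : Nat) → λ (b : Nat) → succ b) e) r
inferred type:
  (r : Nat) → (e : Nat) → Nat
observation: the first redex contracted is a beta-redex; the normal form is reached in 2 normal-order steps.


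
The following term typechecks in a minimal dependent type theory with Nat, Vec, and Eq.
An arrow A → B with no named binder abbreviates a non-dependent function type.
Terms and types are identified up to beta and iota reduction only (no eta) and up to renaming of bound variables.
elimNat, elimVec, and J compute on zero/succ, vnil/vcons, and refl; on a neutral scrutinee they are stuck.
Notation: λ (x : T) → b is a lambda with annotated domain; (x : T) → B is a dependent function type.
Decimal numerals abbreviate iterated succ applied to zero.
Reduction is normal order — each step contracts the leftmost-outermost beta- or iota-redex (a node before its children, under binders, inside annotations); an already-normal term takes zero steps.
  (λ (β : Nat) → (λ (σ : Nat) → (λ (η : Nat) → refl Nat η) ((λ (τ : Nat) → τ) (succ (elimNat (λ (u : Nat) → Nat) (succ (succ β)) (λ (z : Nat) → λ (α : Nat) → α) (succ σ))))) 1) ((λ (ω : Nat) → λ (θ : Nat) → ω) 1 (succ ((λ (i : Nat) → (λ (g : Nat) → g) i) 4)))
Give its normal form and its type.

resulting normal form:
  refl Nat 4
type:
  Eq Nat 4 4


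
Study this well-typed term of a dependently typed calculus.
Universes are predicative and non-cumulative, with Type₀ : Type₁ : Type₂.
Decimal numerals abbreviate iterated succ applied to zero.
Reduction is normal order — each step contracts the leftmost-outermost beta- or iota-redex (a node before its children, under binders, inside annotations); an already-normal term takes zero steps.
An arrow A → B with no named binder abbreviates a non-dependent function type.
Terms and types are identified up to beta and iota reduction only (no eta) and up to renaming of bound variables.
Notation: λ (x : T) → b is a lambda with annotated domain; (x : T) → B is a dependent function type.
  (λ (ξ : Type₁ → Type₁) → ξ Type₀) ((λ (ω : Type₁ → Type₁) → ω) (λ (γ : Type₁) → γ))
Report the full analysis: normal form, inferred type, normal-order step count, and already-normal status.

reduced normal form:
  Type₀
type:
  Type₁
reduction steps (normal order): 3
term was already normal: no
first contracted redex: a beta-redex


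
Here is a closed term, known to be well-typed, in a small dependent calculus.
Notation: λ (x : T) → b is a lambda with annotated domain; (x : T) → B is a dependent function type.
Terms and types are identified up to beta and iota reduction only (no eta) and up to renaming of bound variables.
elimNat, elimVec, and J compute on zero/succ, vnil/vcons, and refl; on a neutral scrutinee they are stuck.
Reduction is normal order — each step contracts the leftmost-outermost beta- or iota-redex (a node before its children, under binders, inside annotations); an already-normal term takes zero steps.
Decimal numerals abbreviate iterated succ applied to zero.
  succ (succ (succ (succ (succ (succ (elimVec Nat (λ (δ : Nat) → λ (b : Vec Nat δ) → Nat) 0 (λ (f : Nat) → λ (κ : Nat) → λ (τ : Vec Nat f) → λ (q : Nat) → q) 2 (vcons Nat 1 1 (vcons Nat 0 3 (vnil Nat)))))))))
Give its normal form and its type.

normal form:
  6
type:
  Nat
observation: the term reaches its normal form after 11 normal-order steps.


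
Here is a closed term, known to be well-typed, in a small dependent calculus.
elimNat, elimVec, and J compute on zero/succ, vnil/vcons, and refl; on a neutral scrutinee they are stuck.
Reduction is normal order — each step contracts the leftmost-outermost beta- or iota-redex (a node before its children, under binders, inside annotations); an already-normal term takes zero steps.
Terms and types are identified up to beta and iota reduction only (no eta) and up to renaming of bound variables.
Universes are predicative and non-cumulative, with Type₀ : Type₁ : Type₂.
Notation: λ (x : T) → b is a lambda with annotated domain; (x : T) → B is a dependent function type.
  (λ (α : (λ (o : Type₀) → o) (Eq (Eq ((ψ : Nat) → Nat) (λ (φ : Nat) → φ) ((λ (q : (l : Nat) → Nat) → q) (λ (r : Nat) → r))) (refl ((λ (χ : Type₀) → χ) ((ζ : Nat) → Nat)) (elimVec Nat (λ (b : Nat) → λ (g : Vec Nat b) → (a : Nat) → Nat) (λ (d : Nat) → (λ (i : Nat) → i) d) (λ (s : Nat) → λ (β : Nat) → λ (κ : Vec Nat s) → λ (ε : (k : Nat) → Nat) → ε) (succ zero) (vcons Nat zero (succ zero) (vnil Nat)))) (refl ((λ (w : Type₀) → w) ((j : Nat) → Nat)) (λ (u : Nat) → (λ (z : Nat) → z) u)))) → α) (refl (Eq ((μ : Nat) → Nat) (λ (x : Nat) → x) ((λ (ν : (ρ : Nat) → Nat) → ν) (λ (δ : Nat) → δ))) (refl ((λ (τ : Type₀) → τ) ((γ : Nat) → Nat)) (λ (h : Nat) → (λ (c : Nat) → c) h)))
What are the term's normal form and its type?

normal form:
  refl (Eq ((α : Nat) → Nat) (λ (o : Nat) → o) (λ (ψ : Nat) → ψ)) (refl ((φ : Nat) → Nat) (λ (q : Nat) → q))
the term's type:
  Eq (Eq ((α : Nat) → Nat) (λ (o : Nat) → o) (λ (ψ : Nat) → ψ)) (refl ((φ : Nat) → Nat) (λ (q : Nat) → q)) (refl ((l : Nat) → Nat) (λ (r : Nat) → r))


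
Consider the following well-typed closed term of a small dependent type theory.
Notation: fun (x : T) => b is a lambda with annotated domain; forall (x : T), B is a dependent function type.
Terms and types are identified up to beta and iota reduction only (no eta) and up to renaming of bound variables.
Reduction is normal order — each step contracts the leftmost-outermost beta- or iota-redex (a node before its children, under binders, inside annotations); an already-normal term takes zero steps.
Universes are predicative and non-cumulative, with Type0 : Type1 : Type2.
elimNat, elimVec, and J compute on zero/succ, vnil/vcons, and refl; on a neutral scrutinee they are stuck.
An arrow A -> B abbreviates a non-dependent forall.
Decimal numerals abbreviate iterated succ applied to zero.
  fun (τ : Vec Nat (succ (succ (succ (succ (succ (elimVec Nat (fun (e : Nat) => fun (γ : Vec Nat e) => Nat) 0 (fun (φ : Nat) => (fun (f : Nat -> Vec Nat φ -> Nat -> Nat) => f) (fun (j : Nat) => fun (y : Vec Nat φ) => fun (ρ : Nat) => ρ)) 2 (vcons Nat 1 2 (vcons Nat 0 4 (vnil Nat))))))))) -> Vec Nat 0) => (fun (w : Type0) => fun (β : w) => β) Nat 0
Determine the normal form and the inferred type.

normal form:
  fun (τ : Vec Nat 5 -> Vec Nat 0) => 0
inferred type:
  (Vec Nat 5 -> Vec Nat 0) -> Nat


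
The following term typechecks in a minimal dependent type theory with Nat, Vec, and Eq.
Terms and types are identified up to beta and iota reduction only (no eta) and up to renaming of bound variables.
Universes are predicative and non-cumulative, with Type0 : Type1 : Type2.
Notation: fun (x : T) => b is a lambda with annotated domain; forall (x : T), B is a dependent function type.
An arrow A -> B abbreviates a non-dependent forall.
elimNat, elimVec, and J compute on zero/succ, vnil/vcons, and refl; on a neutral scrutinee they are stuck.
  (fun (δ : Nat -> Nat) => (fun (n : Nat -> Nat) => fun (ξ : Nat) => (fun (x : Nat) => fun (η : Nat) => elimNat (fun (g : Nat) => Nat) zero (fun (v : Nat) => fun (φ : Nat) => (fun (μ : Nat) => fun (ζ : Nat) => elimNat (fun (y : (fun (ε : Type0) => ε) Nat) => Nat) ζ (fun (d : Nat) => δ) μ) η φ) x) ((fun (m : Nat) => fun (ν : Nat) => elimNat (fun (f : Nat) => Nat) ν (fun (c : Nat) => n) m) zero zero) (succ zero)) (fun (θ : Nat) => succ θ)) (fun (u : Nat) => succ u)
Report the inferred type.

the term's type:
  Nat -> Nat


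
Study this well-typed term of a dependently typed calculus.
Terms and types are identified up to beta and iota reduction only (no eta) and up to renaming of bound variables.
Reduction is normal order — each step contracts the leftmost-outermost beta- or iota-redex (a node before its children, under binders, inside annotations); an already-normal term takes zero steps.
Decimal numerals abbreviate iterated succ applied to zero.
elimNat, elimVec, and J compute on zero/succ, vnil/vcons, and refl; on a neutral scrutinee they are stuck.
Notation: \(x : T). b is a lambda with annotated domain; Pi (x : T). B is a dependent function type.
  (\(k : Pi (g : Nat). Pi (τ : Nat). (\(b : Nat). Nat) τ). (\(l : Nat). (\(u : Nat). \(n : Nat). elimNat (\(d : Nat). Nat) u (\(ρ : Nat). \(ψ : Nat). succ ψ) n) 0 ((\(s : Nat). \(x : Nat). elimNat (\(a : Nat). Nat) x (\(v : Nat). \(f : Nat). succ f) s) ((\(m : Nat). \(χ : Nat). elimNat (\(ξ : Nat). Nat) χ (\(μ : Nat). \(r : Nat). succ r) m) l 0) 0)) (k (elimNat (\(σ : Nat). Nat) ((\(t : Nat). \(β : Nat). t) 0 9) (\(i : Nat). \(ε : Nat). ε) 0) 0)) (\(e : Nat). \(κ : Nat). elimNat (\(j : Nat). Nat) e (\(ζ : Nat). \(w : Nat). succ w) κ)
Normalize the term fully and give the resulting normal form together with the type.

normal form:
  0
the term's type:
  Nat
observation: contracting a beta-redex first, the term normalizes in 17 steps.


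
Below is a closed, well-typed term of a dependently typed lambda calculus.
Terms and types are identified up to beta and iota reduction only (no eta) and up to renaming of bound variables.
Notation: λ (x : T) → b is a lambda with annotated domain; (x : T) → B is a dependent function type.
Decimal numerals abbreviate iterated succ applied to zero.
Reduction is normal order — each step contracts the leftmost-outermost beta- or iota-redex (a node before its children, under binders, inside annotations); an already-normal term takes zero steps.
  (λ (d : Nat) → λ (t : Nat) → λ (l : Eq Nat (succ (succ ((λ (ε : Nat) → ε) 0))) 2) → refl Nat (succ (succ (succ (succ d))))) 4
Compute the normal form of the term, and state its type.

normal form:
  λ (d : Nat) → λ (t : Eq Nat 2 2) → refl Nat 8
inferred type:
  (d : Nat) → (t : Eq Nat 2 2) → Eq Nat 8 8
observation: 2 normal-order steps normalize the term, beginning with a beta-redex.


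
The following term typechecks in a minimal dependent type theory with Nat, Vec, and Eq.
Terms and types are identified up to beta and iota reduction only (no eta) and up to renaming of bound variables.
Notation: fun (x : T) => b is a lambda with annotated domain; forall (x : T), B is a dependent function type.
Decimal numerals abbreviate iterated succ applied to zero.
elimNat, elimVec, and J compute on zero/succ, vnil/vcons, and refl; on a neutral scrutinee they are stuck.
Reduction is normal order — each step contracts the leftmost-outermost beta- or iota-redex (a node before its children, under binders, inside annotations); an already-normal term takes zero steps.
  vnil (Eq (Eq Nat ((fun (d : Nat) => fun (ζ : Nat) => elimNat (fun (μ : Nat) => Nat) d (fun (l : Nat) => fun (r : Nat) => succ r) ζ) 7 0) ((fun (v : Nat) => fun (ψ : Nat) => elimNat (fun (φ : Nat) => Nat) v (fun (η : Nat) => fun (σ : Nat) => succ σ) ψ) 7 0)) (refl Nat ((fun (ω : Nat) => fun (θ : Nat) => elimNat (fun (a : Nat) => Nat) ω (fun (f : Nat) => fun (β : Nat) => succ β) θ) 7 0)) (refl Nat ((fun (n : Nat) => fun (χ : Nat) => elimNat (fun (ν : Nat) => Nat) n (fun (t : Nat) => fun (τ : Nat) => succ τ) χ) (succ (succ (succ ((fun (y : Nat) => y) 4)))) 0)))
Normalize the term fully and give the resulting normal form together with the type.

normal form:
  vnil (Eq (Eq Nat 7 7) (refl Nat 7) (refl Nat 7))
inferred type:
  Vec (Eq (Eq Nat 7 7) (refl Nat 7) (refl Nat 7)) 0


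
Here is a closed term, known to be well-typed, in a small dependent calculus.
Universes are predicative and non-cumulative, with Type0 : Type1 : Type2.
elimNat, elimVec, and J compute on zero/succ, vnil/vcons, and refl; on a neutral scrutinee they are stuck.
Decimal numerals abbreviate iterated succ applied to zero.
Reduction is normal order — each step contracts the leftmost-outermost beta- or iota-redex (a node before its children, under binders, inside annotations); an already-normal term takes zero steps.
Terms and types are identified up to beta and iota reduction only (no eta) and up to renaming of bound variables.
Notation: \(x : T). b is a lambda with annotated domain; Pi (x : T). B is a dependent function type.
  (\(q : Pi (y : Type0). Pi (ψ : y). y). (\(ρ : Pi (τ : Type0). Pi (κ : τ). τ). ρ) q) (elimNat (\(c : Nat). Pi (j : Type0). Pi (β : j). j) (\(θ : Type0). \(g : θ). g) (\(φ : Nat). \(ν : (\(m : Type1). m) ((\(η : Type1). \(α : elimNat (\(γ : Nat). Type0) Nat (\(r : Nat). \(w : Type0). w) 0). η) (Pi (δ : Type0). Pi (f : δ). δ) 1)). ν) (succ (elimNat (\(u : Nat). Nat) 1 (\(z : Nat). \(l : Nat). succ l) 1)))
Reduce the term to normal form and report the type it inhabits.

normal form:
  \(q : Type0). \(y : q). y
type:
  Pi (q : Type0). Pi (y : q). q


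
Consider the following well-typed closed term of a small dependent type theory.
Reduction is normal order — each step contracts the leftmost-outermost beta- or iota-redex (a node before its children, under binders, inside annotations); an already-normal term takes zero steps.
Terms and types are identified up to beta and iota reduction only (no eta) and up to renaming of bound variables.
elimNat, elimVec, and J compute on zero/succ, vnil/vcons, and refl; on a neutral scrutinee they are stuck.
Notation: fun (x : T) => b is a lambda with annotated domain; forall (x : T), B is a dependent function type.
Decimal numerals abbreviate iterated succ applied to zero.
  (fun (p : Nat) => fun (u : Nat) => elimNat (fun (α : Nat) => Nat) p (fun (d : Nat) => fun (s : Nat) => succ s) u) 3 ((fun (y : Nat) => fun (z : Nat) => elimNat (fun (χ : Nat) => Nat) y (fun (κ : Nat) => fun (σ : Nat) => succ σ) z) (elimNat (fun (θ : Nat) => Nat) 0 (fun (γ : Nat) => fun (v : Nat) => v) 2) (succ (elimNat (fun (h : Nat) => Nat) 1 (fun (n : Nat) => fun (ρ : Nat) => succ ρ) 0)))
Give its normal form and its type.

reduced normal form:
  5
type:
  Nat
observation: 26 normal-order steps separate the term from its normal form.


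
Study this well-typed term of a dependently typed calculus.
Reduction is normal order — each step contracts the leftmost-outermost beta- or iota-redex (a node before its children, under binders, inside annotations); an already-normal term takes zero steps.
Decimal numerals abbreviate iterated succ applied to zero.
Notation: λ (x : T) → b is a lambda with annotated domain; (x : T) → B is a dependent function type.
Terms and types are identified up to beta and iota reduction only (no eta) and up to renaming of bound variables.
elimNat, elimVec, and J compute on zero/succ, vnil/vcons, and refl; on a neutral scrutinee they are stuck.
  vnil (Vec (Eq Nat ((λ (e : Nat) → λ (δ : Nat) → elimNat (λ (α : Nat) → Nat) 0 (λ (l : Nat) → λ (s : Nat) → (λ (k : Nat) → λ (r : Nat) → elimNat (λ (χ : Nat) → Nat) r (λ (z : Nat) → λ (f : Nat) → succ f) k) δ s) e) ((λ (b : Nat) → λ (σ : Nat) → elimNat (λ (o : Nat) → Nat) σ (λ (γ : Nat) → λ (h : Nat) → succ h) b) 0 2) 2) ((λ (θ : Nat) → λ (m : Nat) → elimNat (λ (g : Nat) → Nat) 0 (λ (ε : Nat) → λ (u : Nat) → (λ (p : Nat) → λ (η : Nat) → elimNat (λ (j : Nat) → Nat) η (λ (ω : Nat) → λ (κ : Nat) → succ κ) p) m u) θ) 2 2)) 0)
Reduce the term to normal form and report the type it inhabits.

reduced normal form:
  vnil (Vec (Eq Nat 4 4) 0)
the term's type:
  Vec (Vec (Eq Nat 4 4) 0) 0
observation: normalization takes exactly 48 steps under the normal-order strategy.


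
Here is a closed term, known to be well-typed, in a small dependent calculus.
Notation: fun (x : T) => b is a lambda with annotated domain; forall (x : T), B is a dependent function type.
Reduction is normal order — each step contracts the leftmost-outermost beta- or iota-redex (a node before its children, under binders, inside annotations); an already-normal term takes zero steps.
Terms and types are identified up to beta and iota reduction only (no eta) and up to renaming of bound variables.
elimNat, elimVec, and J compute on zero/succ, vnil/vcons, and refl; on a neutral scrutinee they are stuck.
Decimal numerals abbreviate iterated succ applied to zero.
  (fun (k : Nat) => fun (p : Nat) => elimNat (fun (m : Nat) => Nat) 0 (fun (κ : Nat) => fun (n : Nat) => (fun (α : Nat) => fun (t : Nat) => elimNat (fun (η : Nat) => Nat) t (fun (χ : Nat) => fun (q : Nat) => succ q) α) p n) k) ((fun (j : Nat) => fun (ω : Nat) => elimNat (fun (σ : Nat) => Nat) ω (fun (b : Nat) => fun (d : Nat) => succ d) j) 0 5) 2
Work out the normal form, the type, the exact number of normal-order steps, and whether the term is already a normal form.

resulting normal form:
  10
type:
  Nat
steps to reach normal form (normal order): 30
started in normal form: no
first redex: a beta-redex


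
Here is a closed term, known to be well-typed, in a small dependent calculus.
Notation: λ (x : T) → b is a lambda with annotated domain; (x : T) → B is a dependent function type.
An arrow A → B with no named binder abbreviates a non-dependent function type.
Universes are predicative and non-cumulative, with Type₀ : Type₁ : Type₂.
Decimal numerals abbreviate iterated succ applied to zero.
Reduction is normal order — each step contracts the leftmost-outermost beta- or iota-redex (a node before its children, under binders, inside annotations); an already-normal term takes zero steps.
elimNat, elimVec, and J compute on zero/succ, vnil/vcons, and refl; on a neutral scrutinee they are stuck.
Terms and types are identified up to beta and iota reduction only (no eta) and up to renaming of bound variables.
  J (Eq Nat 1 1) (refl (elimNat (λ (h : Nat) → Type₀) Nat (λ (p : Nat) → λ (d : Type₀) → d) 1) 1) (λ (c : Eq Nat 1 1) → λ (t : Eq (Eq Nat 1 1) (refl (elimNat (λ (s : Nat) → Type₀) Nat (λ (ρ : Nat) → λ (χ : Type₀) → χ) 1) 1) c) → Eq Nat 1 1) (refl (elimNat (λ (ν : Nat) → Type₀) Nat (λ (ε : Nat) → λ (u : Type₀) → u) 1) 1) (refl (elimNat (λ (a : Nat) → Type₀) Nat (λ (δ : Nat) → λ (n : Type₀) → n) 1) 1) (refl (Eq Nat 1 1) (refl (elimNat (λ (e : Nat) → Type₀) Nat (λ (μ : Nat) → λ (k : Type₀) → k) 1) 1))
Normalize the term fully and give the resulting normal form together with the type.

resulting normal form:
  refl Nat 1
the term's type:
  Eq Nat 1 1


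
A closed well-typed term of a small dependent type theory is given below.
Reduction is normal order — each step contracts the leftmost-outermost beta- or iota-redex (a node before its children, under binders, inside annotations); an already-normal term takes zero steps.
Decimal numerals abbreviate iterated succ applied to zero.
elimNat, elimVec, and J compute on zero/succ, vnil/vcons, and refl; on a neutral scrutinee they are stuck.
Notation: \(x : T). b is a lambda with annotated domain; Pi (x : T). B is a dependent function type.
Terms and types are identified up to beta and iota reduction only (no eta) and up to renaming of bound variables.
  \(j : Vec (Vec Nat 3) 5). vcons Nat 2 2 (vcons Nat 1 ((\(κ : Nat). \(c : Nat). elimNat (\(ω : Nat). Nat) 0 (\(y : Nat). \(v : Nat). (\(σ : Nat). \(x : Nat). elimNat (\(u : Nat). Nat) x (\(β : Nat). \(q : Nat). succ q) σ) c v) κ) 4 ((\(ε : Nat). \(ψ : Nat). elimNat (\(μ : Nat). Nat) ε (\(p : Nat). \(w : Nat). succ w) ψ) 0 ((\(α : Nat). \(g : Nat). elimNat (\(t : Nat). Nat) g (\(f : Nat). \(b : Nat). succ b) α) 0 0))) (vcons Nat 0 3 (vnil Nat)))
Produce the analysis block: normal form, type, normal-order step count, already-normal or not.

normal form:
  \(j : Vec (Vec Nat 3) 5). vcons Nat 2 2 (vcons Nat 1 0 (vcons Nat 0 3 (vnil Nat)))
type:
  Pi (j : Vec (Vec Nat 3) 5). Vec Nat 3
steps to reach normal form (normal order): 51
started in normal form: no
first contracted redex: a beta-redex


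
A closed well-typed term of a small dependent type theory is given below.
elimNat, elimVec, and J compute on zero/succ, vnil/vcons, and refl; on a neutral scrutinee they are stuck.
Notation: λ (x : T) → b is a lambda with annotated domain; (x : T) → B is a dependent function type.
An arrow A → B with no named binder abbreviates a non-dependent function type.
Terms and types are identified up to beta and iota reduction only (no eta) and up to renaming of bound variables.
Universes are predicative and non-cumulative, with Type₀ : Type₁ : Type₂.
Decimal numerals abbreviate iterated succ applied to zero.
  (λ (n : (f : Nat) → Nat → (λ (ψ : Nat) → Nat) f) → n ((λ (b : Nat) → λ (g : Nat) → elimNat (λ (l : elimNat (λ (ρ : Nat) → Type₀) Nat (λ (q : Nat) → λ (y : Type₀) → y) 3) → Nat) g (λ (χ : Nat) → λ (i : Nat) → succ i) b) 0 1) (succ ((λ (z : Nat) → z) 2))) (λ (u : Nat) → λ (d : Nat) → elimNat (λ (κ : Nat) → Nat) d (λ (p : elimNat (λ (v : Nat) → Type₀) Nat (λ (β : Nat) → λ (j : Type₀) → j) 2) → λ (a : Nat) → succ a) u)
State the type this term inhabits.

inferred type:
  Nat


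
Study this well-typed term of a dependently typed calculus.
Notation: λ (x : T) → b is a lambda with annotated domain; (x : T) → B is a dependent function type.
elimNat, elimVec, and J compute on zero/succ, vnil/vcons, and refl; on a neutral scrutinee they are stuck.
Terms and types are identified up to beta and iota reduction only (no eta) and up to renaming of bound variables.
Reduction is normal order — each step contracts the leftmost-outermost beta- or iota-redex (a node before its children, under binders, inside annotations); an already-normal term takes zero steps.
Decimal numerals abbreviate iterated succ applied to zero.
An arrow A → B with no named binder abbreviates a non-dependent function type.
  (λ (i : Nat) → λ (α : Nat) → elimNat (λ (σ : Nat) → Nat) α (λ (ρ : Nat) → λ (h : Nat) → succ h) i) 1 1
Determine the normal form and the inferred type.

reduced normal form:
  2
type:
  Nat


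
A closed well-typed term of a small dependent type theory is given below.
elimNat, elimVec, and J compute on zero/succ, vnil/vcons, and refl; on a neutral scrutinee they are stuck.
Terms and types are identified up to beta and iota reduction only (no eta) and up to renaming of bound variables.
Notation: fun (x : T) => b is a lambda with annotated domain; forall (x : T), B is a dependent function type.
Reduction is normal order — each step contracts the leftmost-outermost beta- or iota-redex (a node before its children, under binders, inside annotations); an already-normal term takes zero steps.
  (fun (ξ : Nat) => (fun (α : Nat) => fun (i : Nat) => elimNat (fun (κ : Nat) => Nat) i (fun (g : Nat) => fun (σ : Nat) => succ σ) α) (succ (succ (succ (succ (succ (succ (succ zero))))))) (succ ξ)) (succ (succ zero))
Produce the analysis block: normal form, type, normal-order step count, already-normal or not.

normal form:
  succ (succ (succ (succ (succ (succ (succ (succ (succ (succ zero)))))))))
the term's type:
  Nat
normal-order step count: 25
term was already normal: no
first contracted redex: a beta-redex


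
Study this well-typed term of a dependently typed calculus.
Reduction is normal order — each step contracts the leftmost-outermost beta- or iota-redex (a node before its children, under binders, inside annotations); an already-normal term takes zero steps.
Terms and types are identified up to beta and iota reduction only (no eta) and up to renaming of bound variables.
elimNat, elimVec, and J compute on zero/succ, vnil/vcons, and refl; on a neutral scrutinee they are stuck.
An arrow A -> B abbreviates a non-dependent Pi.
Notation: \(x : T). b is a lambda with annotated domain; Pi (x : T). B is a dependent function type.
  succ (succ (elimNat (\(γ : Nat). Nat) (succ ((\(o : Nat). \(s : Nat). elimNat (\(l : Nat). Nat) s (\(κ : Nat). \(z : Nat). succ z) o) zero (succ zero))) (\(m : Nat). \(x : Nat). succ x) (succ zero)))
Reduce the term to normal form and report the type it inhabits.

reduced normal form:
  succ (succ (succ (succ (succ zero))))
the term's type:
  Nat


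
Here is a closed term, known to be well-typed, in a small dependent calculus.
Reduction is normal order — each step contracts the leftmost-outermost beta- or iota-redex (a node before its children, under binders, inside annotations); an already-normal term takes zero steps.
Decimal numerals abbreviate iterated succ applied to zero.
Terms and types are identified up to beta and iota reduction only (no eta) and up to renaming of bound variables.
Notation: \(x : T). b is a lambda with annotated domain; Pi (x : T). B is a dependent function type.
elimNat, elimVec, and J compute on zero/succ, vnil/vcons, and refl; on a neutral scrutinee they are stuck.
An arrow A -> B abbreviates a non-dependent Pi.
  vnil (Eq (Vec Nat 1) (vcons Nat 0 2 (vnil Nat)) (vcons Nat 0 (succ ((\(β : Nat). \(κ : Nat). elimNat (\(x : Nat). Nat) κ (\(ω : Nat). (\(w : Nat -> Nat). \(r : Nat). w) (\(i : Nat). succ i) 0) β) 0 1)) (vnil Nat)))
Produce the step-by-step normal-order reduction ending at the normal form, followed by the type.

reduction (normal order):
  vnil (Eq (Vec Nat 1) (vcons Nat 0 2 (vnil Nat)) (vcons Nat 0 (succ ((\(β : Nat). \(κ : Nat). elimNat (\(x : Nat). Nat) κ (\(ω : Nat). (\(w : Nat -> Nat). \(r : Nat). w) (\(i : Nat). succ i) 0) β) 0 1)) (vnil Nat)))
  ~> vnil (Eq (Vec Nat 1) (vcons Nat 0 2 (vnil Nat)) (vcons Nat 0 (succ ((\(β : Nat). elimNat (\(κ : Nat). Nat) β (\(x : Nat). (\(ω : Nat -> Nat). \(w : Nat). ω) (\(r : Nat). succ r) 0) 0) 1)) (vnil Nat)))
  ~> vnil (Eq (Vec Nat 1) (vcons Nat 0 2 (vnil Nat)) (vcons Nat 0 (succ (elimNat (\(β : Nat). Nat) 1 (\(κ : Nat). (\(x : Nat -> Nat). \(ω : Nat). x) (\(w : Nat). succ w) 0) 0)) (vnil Nat)))
  ~> vnil (Eq (Vec Nat 1) (vcons Nat 0 2 (vnil Nat)) (vcons Nat 0 2 (vnil Nat)))
the term's type:
  Vec (Eq (Vec Nat 1) (vcons Nat 0 2 (vnil Nat)) (vcons Nat 0 2 (vnil Nat))) 0


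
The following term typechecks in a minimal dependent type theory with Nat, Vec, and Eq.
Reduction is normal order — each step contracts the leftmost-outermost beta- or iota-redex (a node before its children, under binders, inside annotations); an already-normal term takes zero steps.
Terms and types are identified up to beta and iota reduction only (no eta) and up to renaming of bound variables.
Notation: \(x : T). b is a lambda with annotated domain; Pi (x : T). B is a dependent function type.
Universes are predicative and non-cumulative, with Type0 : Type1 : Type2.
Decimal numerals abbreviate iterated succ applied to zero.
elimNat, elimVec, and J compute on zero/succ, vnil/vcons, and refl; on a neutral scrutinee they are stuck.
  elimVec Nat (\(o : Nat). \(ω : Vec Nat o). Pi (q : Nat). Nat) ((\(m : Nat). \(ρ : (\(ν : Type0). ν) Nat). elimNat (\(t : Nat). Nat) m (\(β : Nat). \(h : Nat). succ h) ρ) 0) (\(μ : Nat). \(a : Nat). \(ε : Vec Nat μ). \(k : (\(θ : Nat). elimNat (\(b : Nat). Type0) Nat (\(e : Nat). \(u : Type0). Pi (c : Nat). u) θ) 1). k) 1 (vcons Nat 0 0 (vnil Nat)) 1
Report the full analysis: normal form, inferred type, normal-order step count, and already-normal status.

reduced normal form:
  1
inferred type:
  Nat
normal-order step count: 12
started in normal form: no
first redex: an elimVec iota-redex


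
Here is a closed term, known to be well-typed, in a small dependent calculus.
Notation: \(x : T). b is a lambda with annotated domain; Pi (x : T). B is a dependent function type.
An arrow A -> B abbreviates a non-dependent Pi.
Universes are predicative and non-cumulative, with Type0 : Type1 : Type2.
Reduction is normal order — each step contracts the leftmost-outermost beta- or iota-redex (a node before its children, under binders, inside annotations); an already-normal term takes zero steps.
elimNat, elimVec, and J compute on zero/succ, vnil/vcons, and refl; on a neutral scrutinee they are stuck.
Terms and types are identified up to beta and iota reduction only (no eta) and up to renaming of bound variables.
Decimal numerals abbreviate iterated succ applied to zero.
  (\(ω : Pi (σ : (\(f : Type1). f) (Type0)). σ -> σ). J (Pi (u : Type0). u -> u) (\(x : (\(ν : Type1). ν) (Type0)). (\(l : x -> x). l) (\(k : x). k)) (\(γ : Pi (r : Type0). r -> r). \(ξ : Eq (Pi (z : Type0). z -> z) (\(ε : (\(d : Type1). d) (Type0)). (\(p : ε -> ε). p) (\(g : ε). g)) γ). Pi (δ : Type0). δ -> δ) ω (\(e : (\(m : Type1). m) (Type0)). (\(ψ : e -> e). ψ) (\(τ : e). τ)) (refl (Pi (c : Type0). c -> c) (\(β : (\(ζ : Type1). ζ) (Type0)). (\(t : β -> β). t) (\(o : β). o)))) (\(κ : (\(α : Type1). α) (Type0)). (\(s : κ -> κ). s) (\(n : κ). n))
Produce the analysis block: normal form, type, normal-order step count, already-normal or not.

reduced normal form:
  \(ω : Type0). \(σ : ω). σ
inferred type:
  Pi (ω : Type0). ω -> ω
normal-order step count: 4
already normal: no
first contracted redex: a beta-redex


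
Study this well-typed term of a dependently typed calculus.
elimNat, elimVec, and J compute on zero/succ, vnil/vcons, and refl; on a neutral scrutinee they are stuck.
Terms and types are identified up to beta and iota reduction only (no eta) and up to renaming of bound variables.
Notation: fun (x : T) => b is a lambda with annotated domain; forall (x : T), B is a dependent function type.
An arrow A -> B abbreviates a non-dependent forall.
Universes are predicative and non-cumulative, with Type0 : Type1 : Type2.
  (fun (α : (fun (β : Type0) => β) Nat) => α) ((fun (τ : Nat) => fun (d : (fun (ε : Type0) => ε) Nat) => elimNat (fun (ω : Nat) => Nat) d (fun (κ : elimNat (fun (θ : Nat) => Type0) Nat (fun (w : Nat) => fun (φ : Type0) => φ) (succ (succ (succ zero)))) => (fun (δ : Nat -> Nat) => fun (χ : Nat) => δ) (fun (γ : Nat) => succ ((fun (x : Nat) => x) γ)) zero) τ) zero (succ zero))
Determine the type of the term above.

the term's type:
  Nat


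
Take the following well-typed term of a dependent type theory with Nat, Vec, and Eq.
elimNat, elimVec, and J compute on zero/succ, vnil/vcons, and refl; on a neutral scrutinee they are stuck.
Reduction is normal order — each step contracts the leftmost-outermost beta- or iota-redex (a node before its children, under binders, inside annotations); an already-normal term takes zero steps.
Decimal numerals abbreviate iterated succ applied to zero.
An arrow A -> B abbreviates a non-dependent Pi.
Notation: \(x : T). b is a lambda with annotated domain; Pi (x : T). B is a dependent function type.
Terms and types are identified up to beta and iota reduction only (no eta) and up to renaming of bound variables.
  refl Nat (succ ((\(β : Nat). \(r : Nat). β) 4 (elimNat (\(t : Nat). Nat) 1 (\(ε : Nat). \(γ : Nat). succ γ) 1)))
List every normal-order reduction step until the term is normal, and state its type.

normal-order reduction sequence:
  refl Nat (succ ((\(β : Nat). \(r : Nat). β) 4 (elimNat (\(t : Nat). Nat) 1 (\(ε : Nat). \(γ : Nat). succ γ) 1)))
  ~> refl Nat (succ ((\(β : Nat). 4) (elimNat (\(r : Nat). Nat) 1 (\(t : Nat). \(ε : Nat). succ ε) 1)))
  ~> refl Nat 5
type:
  Eq Nat 5 5


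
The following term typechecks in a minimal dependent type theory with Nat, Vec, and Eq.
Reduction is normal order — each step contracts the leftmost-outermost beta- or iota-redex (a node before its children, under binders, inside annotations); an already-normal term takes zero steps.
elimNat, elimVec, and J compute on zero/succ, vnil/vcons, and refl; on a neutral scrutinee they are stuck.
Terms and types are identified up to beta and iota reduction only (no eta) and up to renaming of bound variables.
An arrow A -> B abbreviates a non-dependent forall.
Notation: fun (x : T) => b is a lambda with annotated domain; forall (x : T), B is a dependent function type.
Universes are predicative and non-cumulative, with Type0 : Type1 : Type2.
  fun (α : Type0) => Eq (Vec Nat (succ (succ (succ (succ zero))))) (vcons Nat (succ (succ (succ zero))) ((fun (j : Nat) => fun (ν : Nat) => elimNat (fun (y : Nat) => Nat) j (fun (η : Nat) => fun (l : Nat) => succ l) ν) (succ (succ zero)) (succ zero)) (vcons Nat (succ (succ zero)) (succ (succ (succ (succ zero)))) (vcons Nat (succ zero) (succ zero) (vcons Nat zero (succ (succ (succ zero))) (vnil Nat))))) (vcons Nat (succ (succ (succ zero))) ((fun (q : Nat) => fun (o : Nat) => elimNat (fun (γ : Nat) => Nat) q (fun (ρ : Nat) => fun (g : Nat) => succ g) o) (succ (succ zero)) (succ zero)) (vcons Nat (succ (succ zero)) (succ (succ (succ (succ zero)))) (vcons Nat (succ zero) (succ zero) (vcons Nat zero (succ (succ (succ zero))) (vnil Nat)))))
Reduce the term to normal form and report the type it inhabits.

normal form:
  fun (α : Type0) => Eq (Vec Nat (succ (succ (succ (succ zero))))) (vcons Nat (succ (succ (succ zero))) (succ (succ (succ zero))) (vcons Nat (succ (succ zero)) (succ (succ (succ (succ zero)))) (vcons Nat (succ zero) (succ zero) (vcons Nat zero (succ (succ (succ zero))) (vnil Nat))))) (vcons Nat (succ (succ (succ zero))) (succ (succ (succ zero))) (vcons Nat (succ (succ zero)) (succ (succ (succ (succ zero)))) (vcons Nat (succ zero) (succ zero) (vcons Nat zero (succ (succ (succ zero))) (vnil Nat)))))
the term's type:
  Type0 -> Type0
observation: normalization takes exactly 12 steps under the normal-order strategy.


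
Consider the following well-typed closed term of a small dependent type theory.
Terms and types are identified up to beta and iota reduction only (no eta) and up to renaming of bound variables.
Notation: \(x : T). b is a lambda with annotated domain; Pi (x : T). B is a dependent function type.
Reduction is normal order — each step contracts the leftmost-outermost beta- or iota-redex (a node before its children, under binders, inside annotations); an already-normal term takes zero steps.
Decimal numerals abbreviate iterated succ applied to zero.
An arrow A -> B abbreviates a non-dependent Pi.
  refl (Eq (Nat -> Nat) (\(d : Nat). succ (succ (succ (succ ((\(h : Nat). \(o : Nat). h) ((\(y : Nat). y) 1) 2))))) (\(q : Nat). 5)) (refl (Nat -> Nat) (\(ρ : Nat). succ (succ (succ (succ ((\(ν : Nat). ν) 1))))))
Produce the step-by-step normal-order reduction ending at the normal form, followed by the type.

normal-order reduction sequence:
  refl (Eq (Nat -> Nat) (\(d : Nat). succ (succ (succ (succ ((\(h : Nat). \(o : Nat). h) ((\(y : Nat). y) 1) 2))))) (\(q : Nat). 5)) (refl (Nat -> Nat) (\(ρ : Nat). succ (succ (succ (succ ((\(ν : Nat). ν) 1))))))
  ~> refl (Eq (Nat -> Nat) (\(d : Nat). succ (succ (succ (succ ((\(h : Nat). (\(o : Nat). o) 1) 2))))) (\(y : Nat). 5)) (refl (Nat -> Nat) (\(q : Nat). succ (succ (succ (succ ((\(ρ : Nat). ρ) 1))))))
  ~> refl (Eq (Nat -> Nat) (\(d : Nat). succ (succ (succ (succ ((\(h : Nat). h) 1))))) (\(o : Nat). 5)) (refl (Nat -> Nat) (\(y : Nat). succ (succ (succ (succ ((\(q : Nat). q) 1))))))
  ~> refl (Eq (Nat -> Nat) (\(d : Nat). 5) (\(h : Nat). 5)) (refl (Nat -> Nat) (\(o : Nat). succ (succ (succ (succ ((\(y : Nat). y) 1))))))
  ~> refl (Eq (Nat -> Nat) (\(d : Nat). 5) (\(h : Nat). 5)) (refl (Nat -> Nat) (\(o : Nat). 5))
type:
  Eq (Eq (Nat -> Nat) (\(d : Nat). 5) (\(h : Nat). 5)) (refl (Nat -> Nat) (\(o : Nat). 5)) (refl (Nat -> Nat) (\(y : Nat). 5))


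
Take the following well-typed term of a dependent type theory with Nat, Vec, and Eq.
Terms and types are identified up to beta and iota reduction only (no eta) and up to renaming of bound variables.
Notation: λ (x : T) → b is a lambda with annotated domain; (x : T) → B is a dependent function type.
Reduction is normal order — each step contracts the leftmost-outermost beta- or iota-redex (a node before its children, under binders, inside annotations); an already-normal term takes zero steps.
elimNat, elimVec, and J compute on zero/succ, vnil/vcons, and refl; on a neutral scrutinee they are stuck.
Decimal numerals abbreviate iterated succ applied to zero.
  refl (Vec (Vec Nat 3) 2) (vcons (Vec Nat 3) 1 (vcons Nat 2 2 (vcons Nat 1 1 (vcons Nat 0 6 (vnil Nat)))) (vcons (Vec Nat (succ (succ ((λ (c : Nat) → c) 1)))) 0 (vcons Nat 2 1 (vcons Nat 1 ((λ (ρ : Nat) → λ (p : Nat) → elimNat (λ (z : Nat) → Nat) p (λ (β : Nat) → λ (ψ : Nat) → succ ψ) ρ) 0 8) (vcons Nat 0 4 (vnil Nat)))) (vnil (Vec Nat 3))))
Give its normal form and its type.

reduced normal form:
  refl (Vec (Vec Nat 3) 2) (vcons (Vec Nat 3) 1 (vcons Nat 2 2 (vcons Nat 1 1 (vcons Nat 0 6 (vnil Nat)))) (vcons (Vec Nat 3) 0 (vcons Nat 2 1 (vcons Nat 1 8 (vcons Nat 0 4 (vnil Nat)))) (vnil (Vec Nat 3))))
inferred type:
  Eq (Vec (Vec Nat 3) 2) (vcons (Vec Nat 3) 1 (vcons Nat 2 2 (vcons Nat 1 1 (vcons Nat 0 6 (vnil Nat)))) (vcons (Vec Nat 3) 0 (vcons Nat 2 1 (vcons Nat 1 8 (vcons Nat 0 4 (vnil Nat)))) (vnil (Vec Nat 3)))) (vcons (Vec Nat 3) 1 (vcons Nat 2 2 (vcons Nat 1 1 (vcons Nat 0 6 (vnil Nat)))) (vcons (Vec Nat 3) 0 (vcons Nat 2 1 (vcons Nat 1 8 (vcons Nat 0 4 (vnil Nat)))) (vnil (Vec Nat 3))))
observation: 4 normal-order steps separate the term from its normal form.


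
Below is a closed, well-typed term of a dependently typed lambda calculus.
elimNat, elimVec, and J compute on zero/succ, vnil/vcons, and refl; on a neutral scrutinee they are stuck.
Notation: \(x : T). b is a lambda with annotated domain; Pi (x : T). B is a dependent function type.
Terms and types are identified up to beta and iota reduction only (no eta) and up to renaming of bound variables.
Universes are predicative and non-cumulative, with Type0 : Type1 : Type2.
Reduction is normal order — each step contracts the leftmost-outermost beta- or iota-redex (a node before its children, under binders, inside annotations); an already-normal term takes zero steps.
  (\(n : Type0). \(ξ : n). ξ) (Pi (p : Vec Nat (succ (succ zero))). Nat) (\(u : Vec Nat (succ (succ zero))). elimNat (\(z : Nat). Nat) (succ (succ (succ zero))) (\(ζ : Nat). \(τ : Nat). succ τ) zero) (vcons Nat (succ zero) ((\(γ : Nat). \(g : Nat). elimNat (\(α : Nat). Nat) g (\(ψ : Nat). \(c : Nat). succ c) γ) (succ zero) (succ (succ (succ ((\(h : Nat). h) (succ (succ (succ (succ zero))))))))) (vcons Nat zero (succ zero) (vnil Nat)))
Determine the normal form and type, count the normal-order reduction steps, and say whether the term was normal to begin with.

reduced normal form:
  succ (succ (succ zero))
the term's type:
  Nat
reduction steps (normal order): 4
started in normal form: no
first redex: a beta-redex
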